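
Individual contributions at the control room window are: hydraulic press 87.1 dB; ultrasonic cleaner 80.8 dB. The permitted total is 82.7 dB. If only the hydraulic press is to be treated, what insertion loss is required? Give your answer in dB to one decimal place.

8.9 dB

Fixed contribution from the other source: Σ 10^(L/10) = 10^(80.8/10) = 1.202e+08 (80.80 dB).
The limit corresponds to 10^(82.7/10) = 1.862e+08; subtracting the fixed part leaves 6.598e+07 for the hydraulic press, i.e. 78.19 dB.
Required insertion loss = 87.1 − 78.19 = 8.91 dB.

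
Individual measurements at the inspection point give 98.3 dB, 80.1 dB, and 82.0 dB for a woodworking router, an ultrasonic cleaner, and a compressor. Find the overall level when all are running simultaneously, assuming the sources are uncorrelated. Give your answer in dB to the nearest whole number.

98 dB

Incoherent sources combine by intensity addition: L_total = 10·log₁₀(Σ 10^(L_i/10)).
Σ 10^(L/10) = 10^(98.3/10) + 10^(80.1/10) + 10^(82.0/10) = 7.022e+09.
L_total = 10·log₁₀(7.022e+09) = 98.46 dB.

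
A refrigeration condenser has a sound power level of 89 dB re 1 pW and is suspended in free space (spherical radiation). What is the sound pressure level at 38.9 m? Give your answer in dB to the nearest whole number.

The power spreads over a sphere of area 4π·r², so L_p = L_w − 10·log₁₀(4π·r²).
4π·r² = 1.902e+04 m², 10·log₁₀ of that is 42.791 dB.
L_p = 89 − 42.791 = 46.21 dB.

46 dB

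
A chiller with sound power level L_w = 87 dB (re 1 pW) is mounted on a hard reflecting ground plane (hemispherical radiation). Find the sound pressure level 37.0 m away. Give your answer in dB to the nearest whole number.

48 dB

The power spreads over a hemisphere of area 2π·r², so L_p = L_w − 10·log₁₀(2π·r²).
2π·r² = 8602 m², 10·log₁₀ of that is 39.346 dB.
L_p = 87 − 39.346 = 47.65 dB.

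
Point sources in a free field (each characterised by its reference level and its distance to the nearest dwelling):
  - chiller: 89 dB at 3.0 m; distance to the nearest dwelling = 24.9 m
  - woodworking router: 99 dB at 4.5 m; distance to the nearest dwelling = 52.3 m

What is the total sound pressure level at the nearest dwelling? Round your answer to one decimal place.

78.5 dB

First find each source's level at the receiver (point-source: −20·log₁₀(r/r_ref)), then combine on an intensity basis.
chiller: 89 − 20·log₁₀(24.9/3.0) = 89 − 18.38 = 70.62 dB.
woodworking router: 99 − 20·log₁₀(52.3/4.5) = 99 − 21.31 = 77.69 dB.
Σ 10^(L/10) = 7.034e+07 → L_total = 10·log₁₀(7.034e+07) = 78.47 dB.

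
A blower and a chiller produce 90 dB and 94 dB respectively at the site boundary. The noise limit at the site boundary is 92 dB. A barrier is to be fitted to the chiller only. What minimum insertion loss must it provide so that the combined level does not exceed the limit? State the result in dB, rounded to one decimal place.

6.3 dB

Fixed contribution from the other source: Σ 10^(L/10) = 10^(90/10) = 1.000e+09 (90.00 dB).
The limit corresponds to 10^(92/10) = 1.585e+09; subtracting the fixed part leaves 5.849e+08 for the chiller, i.e. 87.67 dB.
So the chiller must be reduced from 94 to 87.67 dB: IL = 6.33 dB.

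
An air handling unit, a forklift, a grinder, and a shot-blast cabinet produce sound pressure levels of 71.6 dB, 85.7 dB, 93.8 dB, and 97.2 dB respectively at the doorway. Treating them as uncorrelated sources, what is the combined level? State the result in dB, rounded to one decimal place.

For uncorrelated sources the intensities add, so convert each level to linear form, sum, and take 10·log₁₀ of the total.
Σ 10^(L/10) = 10^(71.6/10) + 10^(85.7/10) + 10^(93.8/10) + 10^(97.2/10) = 8.033e+09.
L_total = 10·log₁₀(8.033e+09) = 99.05 dB.

99.0 dB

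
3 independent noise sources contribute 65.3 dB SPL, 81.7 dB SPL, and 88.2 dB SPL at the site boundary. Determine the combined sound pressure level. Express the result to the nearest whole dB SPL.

89 dB SPL

For uncorrelated sources the intensities add, so convert each level to linear form, sum, and take 10·log₁₀ of the total.
Σ 10^(L/10) = 10^(65.3/10) + 10^(81.7/10) + 10^(88.2/10) = 8.120e+08.
L_total = 10·log₁₀(8.120e+08) = 89.10 dB SPL.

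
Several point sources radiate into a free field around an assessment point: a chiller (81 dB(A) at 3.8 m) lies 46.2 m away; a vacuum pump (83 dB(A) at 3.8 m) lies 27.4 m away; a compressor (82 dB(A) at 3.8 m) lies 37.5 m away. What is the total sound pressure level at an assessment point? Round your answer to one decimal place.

68.0 dB(A)

First find each source's level at the receiver (point-source: −20·log₁₀(r/r_ref)), then combine on an intensity basis.
chiller: 81 − 20·log₁₀(46.2/3.8) = 81 − 21.70 = 59.30 dB(A).
vacuum pump: 83 − 20·log₁₀(27.4/3.8) = 83 − 17.16 = 65.84 dB(A).
compressor: 82 − 20·log₁₀(37.5/3.8) = 82 − 19.88 = 62.12 dB(A).
Σ 10^(L/10) = 6.317e+06 → L_total = 10·log₁₀(6.317e+06) = 68.00 dB(A).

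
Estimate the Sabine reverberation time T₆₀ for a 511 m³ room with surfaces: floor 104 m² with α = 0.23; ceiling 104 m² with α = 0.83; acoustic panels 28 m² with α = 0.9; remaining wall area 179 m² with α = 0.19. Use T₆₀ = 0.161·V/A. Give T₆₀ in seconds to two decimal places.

A = Σ Sᵢαᵢ = 104·0.23 + 104·0.83 + 28·0.9 + 179·0.19 = 169.45 m².
T₆₀ = 0.161·V/A = 0.161·511/169.45 = 0.486 s.

0.49 s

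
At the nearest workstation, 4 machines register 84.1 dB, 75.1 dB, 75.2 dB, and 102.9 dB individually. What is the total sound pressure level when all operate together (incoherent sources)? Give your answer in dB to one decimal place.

103.0 dB

Incoherent sources combine by intensity addition: L_total = 10·log₁₀(Σ 10^(L_i/10)).
Σ 10^(L/10) = 10^(84.1/10) + 10^(75.1/10) + 10^(75.2/10) + 10^(102.9/10) = 1.982e+10.
L_total = 10·log₁₀(1.982e+10) = 102.97 dB.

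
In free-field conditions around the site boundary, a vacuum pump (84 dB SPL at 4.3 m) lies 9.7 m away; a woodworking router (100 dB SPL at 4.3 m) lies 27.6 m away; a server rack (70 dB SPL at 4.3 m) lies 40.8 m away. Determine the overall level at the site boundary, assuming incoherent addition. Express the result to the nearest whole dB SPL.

Apply inverse-square spreading to bring every level to the receiver, then sum 10^(L/10).
vacuum pump: 84 − 20·log₁₀(9.7/4.3) = 84 − 7.07 = 76.93 dB SPL.
woodworking router: 100 − 20·log₁₀(27.6/4.3) = 100 − 16.15 = 83.85 dB SPL.
server rack: 70 − 20·log₁₀(40.8/4.3) = 70 − 19.54 = 50.46 dB SPL.
Σ 10^(L/10) = 2.922e+08 → L_total = 10·log₁₀(2.922e+08) = 84.66 dB SPL.

85 dB SPL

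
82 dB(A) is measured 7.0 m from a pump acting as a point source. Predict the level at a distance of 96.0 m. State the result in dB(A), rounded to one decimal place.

Point-source attenuation: ΔL = 20·log₁₀(r₂/r₁) = 20·log₁₀(96.0/7.0) = 22.743 dB.
L₂ = 82 − 20·log₁₀(96.0/7.0) = 82 − 22.743 = 59.26 dB(A).

59.3 dB(A)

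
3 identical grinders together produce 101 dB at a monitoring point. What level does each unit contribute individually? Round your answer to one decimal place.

3 equal contributions raise the level by 10·log₁₀ 3 = 4.771 dB, so each unit alone gives 101 − 4.771.

96.2 dB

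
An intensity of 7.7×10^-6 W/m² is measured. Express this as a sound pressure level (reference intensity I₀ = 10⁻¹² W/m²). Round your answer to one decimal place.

68.9 dB

I/I₀ = 7.7×10^-6/10⁻¹² = 7.7×10^6, and L = 10·log₁₀(I/I₀).
L = 10·(0.8865 + 6) = 68.86 dB.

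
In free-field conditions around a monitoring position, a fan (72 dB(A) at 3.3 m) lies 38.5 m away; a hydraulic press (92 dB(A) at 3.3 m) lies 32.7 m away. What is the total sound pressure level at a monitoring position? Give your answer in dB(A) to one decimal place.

72.1 dB(A)

Apply inverse-square spreading to bring every level to the receiver, then sum 10^(L/10).
fan: 72 − 20·log₁₀(38.5/3.3) = 72 − 21.34 = 50.66 dB(A).
hydraulic press: 92 − 20·log₁₀(32.7/3.3) = 92 − 19.92 = 72.08 dB(A).
Σ 10^(L/10) = 1.626e+07 → L_total = 10·log₁₀(1.626e+07) = 72.11 dB(A).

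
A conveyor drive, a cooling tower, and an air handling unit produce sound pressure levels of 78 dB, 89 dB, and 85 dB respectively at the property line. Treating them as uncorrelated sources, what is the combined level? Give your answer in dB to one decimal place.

90.7 dB

Incoherent sources combine by intensity addition: L_total = 10·log₁₀(Σ 10^(L_i/10)).
Σ 10^(L/10) = 10^(78/10) + 10^(89/10) + 10^(85/10) = 1.174e+09.
L_total = 10·log₁₀(1.174e+09) = 90.70 dB.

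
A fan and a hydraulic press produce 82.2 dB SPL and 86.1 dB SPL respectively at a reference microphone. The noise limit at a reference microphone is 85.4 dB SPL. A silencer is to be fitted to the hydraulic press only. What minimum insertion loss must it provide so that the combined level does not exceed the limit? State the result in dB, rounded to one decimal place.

Fixed contribution from the other source: Σ 10^(L/10) = 10^(82.2/10) = 1.660e+08 (82.20 dB SPL).
To meet 85.4 dB SPL overall, the treated hydraulic press may contribute at most 10^(85.4/10) − 1.660e+08 = 1.808e+08, i.e. 82.57 dB SPL.
So the hydraulic press must be reduced from 86.1 to 82.57 dB SPL: IL = 3.53 dB.

3.5 dB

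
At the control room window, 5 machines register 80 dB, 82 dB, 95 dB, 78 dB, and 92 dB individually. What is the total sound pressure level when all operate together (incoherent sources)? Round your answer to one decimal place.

97.0 dB

For uncorrelated sources the intensities add, so convert each level to linear form, sum, and take 10·log₁₀ of the total.
Σ 10^(L/10) = 10^(80/10) + 10^(82/10) + 10^(95/10) + 10^(78/10) + 10^(92/10) = 5.069e+09.
L_total = 10·log₁₀(5.069e+09) = 97.05 dB.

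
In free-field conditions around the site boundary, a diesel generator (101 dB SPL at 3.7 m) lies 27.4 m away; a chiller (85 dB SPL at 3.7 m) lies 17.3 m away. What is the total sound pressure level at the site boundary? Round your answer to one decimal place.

83.9 dB SPL

Propagate each source to the receiver with L = L_ref − 20·log₁₀(r/r_ref), then add intensities.
diesel generator: 101 − 20·log₁₀(27.4/3.7) = 101 − 17.39 = 83.61 dB SPL.
chiller: 85 − 20·log₁₀(17.3/3.7) = 85 − 13.40 = 71.60 dB SPL.
Σ 10^(L/10) = 2.440e+08 → L_total = 10·log₁₀(2.440e+08) = 83.87 dB SPL.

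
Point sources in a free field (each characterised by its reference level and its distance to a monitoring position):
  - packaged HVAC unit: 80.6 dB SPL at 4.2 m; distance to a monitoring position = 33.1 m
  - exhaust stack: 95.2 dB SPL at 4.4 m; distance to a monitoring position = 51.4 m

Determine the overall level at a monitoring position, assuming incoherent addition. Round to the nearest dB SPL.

First find each source's level at the receiver (point-source: −20·log₁₀(r/r_ref)), then combine on an intensity basis.
packaged HVAC unit: 80.6 − 20·log₁₀(33.1/4.2) = 80.6 − 17.93 = 62.67 dB SPL.
exhaust stack: 95.2 − 20·log₁₀(51.4/4.4) = 95.2 − 21.35 = 73.85 dB SPL.
Σ 10^(L/10) = 2.611e+07 → L_total = 10·log₁₀(2.611e+07) = 74.17 dB SPL.

74 dB SPL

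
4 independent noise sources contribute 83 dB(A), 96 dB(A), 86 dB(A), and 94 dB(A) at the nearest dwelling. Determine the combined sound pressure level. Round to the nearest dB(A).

For uncorrelated sources the intensities add, so convert each level to linear form, sum, and take 10·log₁₀ of the total.
Σ 10^(L/10) = 10^(83/10) + 10^(96/10) + 10^(86/10) + 10^(94/10) = 7.091e+09.
L_total = 10·log₁₀(7.091e+09) = 98.51 dB(A).

99 dB(A)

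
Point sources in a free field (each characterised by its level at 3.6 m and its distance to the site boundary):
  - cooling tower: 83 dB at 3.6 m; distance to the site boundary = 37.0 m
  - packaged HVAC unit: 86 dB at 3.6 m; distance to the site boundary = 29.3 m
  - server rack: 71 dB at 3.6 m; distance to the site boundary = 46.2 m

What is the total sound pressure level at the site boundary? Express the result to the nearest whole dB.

69 dB

First find each source's level at the receiver (point-source: −20·log₁₀(r/r_ref)), then combine on an intensity basis.
cooling tower: 83 − 20·log₁₀(37.0/3.6) = 83 − 20.24 = 62.76 dB.
packaged HVAC unit: 86 − 20·log₁₀(29.3/3.6) = 86 − 18.21 = 67.79 dB.
server rack: 71 − 20·log₁₀(46.2/3.6) = 71 − 22.17 = 48.83 dB.
Σ 10^(L/10) = 7.975e+06 → L_total = 10·log₁₀(7.975e+06) = 69.02 dB.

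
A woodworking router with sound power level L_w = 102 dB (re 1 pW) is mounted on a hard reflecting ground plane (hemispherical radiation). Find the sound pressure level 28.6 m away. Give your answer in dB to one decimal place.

L_p = L_w − 10·log₁₀(2π·r²) with r = 28.6 m.
2π·r² = 5139 m², 10·log₁₀ of that is 37.109 dB.
L_p = 102 − 37.109 = 64.89 dB.

64.9 dB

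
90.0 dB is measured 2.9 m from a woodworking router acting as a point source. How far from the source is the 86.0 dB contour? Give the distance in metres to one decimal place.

The 4.0 dB drop corresponds to a distance ratio of 10^(4.0/20) for a point source.
r₂ = 2.9·10^((90.0−86.0)/20) = 2.9·10^(4.0/20) = 4.60 m.

4.6 m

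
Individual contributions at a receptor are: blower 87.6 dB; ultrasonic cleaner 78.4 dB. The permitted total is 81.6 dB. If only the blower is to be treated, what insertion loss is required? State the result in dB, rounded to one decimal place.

Everything except the blower sums to 10^(78.4/10) = 6.918e+07 in linear terms, 78.40 dB.
The limit corresponds to 10^(81.6/10) = 1.445e+08; subtracting the fixed part leaves 7.536e+07 for the blower, i.e. 78.77 dB.
Required insertion loss = 87.6 − 78.77 = 8.83 dB.

8.8 dB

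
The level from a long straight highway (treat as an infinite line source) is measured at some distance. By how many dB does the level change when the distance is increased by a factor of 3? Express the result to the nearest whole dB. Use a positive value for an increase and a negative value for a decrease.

-5 dB

A line source loses 3 dB per doubling of distance; generally ΔL = −10·log₁₀(r₂/r₁).
ΔL = −10·log₁₀(3) = -4.77 dB.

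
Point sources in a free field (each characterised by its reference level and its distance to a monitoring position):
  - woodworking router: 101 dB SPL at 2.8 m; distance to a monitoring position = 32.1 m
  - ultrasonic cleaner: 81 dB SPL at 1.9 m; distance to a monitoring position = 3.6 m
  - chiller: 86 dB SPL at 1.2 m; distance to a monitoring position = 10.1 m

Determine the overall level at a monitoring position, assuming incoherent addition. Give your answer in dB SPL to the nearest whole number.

81 dB SPL

Propagate each source to the receiver with L = L_ref − 20·log₁₀(r/r_ref), then add intensities.
woodworking router: 101 − 20·log₁₀(32.1/2.8) = 101 − 21.19 = 79.81 dB SPL.
ultrasonic cleaner: 81 − 20·log₁₀(3.6/1.9) = 81 − 5.55 = 75.45 dB SPL.
chiller: 86 − 20·log₁₀(10.1/1.2) = 86 − 18.50 = 67.50 dB SPL.
Σ 10^(L/10) = 1.365e+08 → L_total = 10·log₁₀(1.365e+08) = 81.35 dB SPL.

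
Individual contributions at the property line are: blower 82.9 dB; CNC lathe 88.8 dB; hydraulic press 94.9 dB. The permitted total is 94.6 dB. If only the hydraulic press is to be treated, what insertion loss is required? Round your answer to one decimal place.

2.0 dB

The untreated sources together contribute 10^(82.9/10) + 10^(88.8/10) = 9.536e+08, i.e. 89.79 dB.
The limit corresponds to 10^(94.6/10) = 2.884e+09; subtracting the fixed part leaves 1.930e+09 for the hydraulic press, i.e. 92.86 dB.
So the hydraulic press must be reduced from 94.9 to 92.86 dB: IL = 2.04 dB.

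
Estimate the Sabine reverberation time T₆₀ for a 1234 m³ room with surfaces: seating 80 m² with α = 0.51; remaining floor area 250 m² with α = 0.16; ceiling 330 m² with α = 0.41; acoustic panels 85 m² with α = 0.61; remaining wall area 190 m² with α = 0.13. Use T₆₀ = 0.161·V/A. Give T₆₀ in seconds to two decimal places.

Summing Sᵢαᵢ: 80·0.51 + 250·0.16 + 330·0.41 + 85·0.61 + 190·0.13 = 292.65 m².
T₆₀ = 0.161·V/A = 0.161·1234/292.65 = 0.679 s.

0.68 s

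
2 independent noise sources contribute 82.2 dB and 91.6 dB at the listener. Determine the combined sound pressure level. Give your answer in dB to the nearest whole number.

92 dB

For uncorrelated sources the intensities add, so convert each level to linear form, sum, and take 10·log₁₀ of the total.
Σ 10^(L/10) = 10^(82.2/10) + 10^(91.6/10) = 1.611e+09.
L_total = 10·log₁₀(1.611e+09) = 92.07 dB.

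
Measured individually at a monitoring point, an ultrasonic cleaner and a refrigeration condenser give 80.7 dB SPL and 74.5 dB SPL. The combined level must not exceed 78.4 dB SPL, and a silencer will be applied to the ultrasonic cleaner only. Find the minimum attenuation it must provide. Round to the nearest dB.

Fixed contribution from the other source: Σ 10^(L/10) = 10^(74.5/10) = 2.818e+07 (74.50 dB SPL).
To meet 78.4 dB SPL overall, the treated ultrasonic cleaner may contribute at most 10^(78.4/10) − 2.818e+07 = 4.100e+07, i.e. 76.13 dB SPL.
Required insertion loss = 80.7 − 76.13 = 4.57 dB.

5 dB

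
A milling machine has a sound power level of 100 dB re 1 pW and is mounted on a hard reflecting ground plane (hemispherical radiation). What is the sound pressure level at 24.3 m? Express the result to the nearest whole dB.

The power spreads over a hemisphere of area 2π·r², so L_p = L_w − 10·log₁₀(2π·r²).
2π·r² = 3710 m², 10·log₁₀ of that is 35.694 dB.
L_p = 100 − 35.694 = 64.31 dB.

64 dB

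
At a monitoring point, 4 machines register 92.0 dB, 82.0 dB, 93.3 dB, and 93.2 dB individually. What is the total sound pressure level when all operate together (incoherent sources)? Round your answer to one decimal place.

For uncorrelated sources the intensities add, so convert each level to linear form, sum, and take 10·log₁₀ of the total.
Σ 10^(L/10) = 10^(92.0/10) + 10^(82.0/10) + 10^(93.3/10) + 10^(93.2/10) = 5.971e+09.
L_total = 10·log₁₀(5.971e+09) = 97.76 dB.

97.8 dB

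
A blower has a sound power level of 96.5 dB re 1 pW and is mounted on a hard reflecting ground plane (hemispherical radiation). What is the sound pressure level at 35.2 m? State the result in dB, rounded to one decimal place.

57.6 dB

L_p = L_w − 10·log₁₀(2π·r²) with r = 35.2 m.
2π·r² = 7785 m², 10·log₁₀ of that is 38.913 dB.
L_p = 96.5 − 38.913 = 57.59 dB.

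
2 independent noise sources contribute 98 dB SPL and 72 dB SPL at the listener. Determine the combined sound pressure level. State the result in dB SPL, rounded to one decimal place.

98.0 dB SPL

Incoherent sources combine by intensity addition: L_total = 10·log₁₀(Σ 10^(L_i/10)).
Σ 10^(L/10) = 10^(98/10) + 10^(72/10) = 6.325e+09.
L_total = 10·log₁₀(6.325e+09) = 98.01 dB SPL.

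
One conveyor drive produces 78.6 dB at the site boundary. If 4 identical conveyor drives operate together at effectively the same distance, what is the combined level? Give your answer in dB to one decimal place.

84.6 dB

N identical incoherent sources raise the level by 10·log₁₀ N.
L_total = 78.6 + 10·log₁₀(4) = 78.6 + 6.021 = 84.62 dB.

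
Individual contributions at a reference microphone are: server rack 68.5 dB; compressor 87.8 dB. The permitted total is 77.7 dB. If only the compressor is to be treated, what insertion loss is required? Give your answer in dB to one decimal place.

The untreated sources together contribute 10^(68.5/10) = 7.079e+06, i.e. 68.50 dB.
The limit corresponds to 10^(77.7/10) = 5.888e+07; subtracting the fixed part leaves 5.180e+07 for the compressor, i.e. 77.14 dB.
So the compressor must be reduced from 87.8 to 77.14 dB: IL = 10.66 dB.

10.7 dB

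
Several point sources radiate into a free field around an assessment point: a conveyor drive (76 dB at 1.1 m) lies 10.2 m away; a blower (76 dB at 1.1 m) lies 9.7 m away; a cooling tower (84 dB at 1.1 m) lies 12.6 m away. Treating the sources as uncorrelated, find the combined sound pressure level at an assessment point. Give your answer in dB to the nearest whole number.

First find each source's level at the receiver (point-source: −20·log₁₀(r/r_ref)), then combine on an intensity basis.
conveyor drive: 76 − 20·log₁₀(10.2/1.1) = 76 − 19.34 = 56.66 dB.
blower: 76 − 20·log₁₀(9.7/1.1) = 76 − 18.91 = 57.09 dB.
cooling tower: 84 − 20·log₁₀(12.6/1.1) = 84 − 21.18 = 62.82 dB.
Σ 10^(L/10) = 2.889e+06 → L_total = 10·log₁₀(2.889e+06) = 64.61 dB.

65 dB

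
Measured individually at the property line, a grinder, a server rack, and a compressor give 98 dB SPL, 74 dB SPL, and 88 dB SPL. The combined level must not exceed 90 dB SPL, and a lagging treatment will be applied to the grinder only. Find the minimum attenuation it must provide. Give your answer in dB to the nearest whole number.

13 dB

The untreated sources together contribute 10^(74/10) + 10^(88/10) = 6.561e+08, i.e. 88.17 dB SPL.
The limit corresponds to 10^(90/10) = 1.000e+09; subtracting the fixed part leaves 3.439e+08 for the grinder, i.e. 85.36 dB SPL.
Required insertion loss = 98 − 85.36 = 12.64 dB.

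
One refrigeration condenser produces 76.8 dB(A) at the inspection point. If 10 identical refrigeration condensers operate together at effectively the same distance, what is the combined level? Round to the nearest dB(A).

87 dB(A)

With 10 equal, uncorrelated contributions the intensity is 10× that of one unit, giving a rise of 10·log₁₀ 10.
L_total = 76.8 + 10·log₁₀(10) = 76.8 + 10.000 = 86.80 dB(A).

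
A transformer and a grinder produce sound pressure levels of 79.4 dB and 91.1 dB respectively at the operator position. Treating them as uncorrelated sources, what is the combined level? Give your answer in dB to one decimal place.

Incoherent sources combine by intensity addition: L_total = 10·log₁₀(Σ 10^(L_i/10)).
Σ 10^(L/10) = 10^(79.4/10) + 10^(91.1/10) = 1.375e+09.
L_total = 10·log₁₀(1.375e+09) = 91.38 dB.

91.4 dB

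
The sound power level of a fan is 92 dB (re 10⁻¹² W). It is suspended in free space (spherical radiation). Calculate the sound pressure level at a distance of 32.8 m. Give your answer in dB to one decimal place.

50.7 dB

L_p = L_w − 10·log₁₀(4π·r²) with r = 32.8 m.
4π·r² = 1.352e+04 m², 10·log₁₀ of that is 41.310 dB.
L_p = 92 − 41.310 = 50.69 dB.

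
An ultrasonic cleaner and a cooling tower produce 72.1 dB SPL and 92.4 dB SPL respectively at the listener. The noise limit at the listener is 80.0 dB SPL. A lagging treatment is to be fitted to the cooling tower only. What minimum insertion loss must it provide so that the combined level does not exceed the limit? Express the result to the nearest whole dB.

Fixed contribution from the other source: Σ 10^(L/10) = 10^(72.1/10) = 1.622e+07 (72.10 dB SPL).
The limit corresponds to 10^(80.0/10) = 1.000e+08; subtracting the fixed part leaves 8.378e+07 for the cooling tower, i.e. 79.23 dB SPL.
Required insertion loss = 92.4 − 79.23 = 13.17 dB.

13 dB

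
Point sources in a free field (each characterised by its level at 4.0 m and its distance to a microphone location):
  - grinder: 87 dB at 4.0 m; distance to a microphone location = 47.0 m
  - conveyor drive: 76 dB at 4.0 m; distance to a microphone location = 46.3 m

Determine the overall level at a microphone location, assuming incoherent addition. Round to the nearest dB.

66 dB

Propagate each source to the receiver with L = L_ref − 20·log₁₀(r/r_ref), then add intensities.
grinder: 87 − 20·log₁₀(47.0/4.0) = 87 − 21.40 = 65.60 dB.
conveyor drive: 76 − 20·log₁₀(46.3/4.0) = 76 − 21.27 = 54.73 dB.
Σ 10^(L/10) = 3.927e+06 → L_total = 10·log₁₀(3.927e+06) = 65.94 dB.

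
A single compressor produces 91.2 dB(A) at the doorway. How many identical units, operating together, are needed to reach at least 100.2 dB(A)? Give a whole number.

The shortfall is 100.2 − 91.2 = 9.0 dB, and N units add 10·log₁₀ N, so need 10·log₁₀ N ≥ 9.0.
N ≥ 10^(9.0/10) = 7.943, so N = 8.

8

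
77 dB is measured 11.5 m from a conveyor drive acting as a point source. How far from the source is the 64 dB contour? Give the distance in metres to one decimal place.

51.4 m

Point-source spreading drops the level by 20·log₁₀(r₂/r₁); inverting, r₂/r₁ = 10^(ΔL/20).
r₂ = 11.5·10^((77−64)/20) = 11.5·10^(13.0/20) = 51.37 m.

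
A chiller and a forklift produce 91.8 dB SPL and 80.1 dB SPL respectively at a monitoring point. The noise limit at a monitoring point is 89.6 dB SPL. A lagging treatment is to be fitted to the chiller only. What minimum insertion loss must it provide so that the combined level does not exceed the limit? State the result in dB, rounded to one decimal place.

The untreated sources together contribute 10^(80.1/10) = 1.023e+08, i.e. 80.10 dB SPL.
To meet 89.6 dB SPL overall, the treated chiller may contribute at most 10^(89.6/10) − 1.023e+08 = 8.097e+08, i.e. 89.08 dB SPL.
So the chiller must be reduced from 91.8 to 89.08 dB SPL: IL = 2.72 dB.

2.7 dB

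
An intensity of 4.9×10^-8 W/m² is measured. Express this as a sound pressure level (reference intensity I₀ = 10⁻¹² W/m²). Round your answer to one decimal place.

Dividing by I₀ shifts the exponent by 12: I/I₀ = 4.9×10^4.
L = 10·(0.6902 + 4) = 46.90 dB.

46.9 dB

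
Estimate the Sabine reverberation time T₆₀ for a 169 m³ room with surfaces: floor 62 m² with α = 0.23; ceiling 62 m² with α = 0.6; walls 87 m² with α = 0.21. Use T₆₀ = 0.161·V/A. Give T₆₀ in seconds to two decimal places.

0.39 s

A = Σ Sᵢαᵢ = 62·0.23 + 62·0.6 + 87·0.21 = 69.73 m².
T₆₀ = 0.161·V/A = 0.161·169/69.73 = 0.390 s.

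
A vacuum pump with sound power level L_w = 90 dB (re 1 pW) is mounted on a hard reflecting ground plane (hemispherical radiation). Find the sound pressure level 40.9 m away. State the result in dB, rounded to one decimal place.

49.8 dB

Free-field hemispherical radiation: L_p = L_w − 10·log₁₀(2π·r²), r = 40.9 m.
2π·r² = 1.051e+04 m², 10·log₁₀ of that is 40.216 dB.
L_p = 90 − 40.216 = 49.78 dB.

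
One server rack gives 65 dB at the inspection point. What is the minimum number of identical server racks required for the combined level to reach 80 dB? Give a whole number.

Need L₁ + 10·log₁₀ N ≥ 80, i.e. log₁₀ N ≥ 1.50.
N ≥ 10^(15.0/10) = 31.623, so N = 32.

32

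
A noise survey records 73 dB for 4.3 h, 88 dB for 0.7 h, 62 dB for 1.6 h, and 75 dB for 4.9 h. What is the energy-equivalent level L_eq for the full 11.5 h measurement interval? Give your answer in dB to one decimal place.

77.7 dB

The energy average is taken in the linear domain: L_eq = 10·log₁₀[(Σ tᵢ·10^(Lᵢ/10))/T], T = 11.5 h.
Σ tᵢ·10^(Lᵢ/10) = 4.3·10^(73/10) + 0.7·10^(88/10) + 1.6·10^(62/10) + 4.9·10^(75/10) = 6.850e+08.
L_eq = 10·log₁₀(6.850e+08/11.5) = 77.75 dB.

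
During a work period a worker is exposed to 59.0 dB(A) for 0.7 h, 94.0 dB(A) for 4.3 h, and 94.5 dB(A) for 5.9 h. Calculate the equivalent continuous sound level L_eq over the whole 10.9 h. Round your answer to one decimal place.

Weight each interval's intensity by its duration and average over T = 10.9 h:
Σ tᵢ·10^(Lᵢ/10) = 0.7·10^(59.0/10) + 4.3·10^(94.0/10) + 5.9·10^(94.5/10) = 2.743e+10.
L_eq = 10·log₁₀(2.743e+10/10.9) = 94.01 dB(A).

94.0 dB(A)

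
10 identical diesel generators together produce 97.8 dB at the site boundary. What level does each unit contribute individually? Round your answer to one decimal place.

87.8 dB

For N identical incoherent sources L_total = L₁ + 10·log₁₀ N, so L₁ = 97.8 − 10·log₁₀(10) = 97.8 − 10.000.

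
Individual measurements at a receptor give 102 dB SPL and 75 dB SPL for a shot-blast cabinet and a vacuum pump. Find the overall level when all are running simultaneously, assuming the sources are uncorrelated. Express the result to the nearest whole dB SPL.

102 dB SPL

For uncorrelated sources the intensities add, so convert each level to linear form, sum, and take 10·log₁₀ of the total.
Σ 10^(L/10) = 10^(102/10) + 10^(75/10) = 1.588e+10.
L_total = 10·log₁₀(1.588e+10) = 102.01 dB SPL.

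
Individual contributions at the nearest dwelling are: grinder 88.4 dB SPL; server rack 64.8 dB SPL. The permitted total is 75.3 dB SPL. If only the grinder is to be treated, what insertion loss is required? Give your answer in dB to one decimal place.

13.5 dB

The untreated sources together contribute 10^(64.8/10) = 3.020e+06, i.e. 64.80 dB SPL.
The limit corresponds to 10^(75.3/10) = 3.388e+07; subtracting the fixed part leaves 3.086e+07 for the grinder, i.e. 74.89 dB SPL.
Required insertion loss = 88.4 − 74.89 = 13.51 dB.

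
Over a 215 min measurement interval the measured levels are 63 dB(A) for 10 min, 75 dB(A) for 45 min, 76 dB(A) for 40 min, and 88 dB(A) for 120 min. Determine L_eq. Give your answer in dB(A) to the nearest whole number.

Weight each interval's intensity by its duration and average over T = 215 min:
Σ tᵢ·10^(Lᵢ/10) = 10·10^(63/10) + 45·10^(75/10) + 40·10^(76/10) + 120·10^(88/10) = 7.875e+10.
L_eq = 10·log₁₀(7.875e+10/215) = 85.64 dB(A).

86 dB(A)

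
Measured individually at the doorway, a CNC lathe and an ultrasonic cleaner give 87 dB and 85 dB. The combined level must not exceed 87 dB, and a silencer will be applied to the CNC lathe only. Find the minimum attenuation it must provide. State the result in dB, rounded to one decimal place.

The untreated sources together contribute 10^(85/10) = 3.162e+08, i.e. 85.00 dB.
To meet 87 dB overall, the treated CNC lathe may contribute at most 10^(87/10) − 3.162e+08 = 1.850e+08, i.e. 82.67 dB.
Required insertion loss = 87 − 82.67 = 4.33 dB.

4.3 dB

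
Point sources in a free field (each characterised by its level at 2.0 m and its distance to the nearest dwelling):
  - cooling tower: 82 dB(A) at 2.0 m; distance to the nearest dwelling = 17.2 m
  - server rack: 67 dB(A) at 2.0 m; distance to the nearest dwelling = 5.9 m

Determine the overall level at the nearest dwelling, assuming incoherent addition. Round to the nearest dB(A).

64 dB(A)

Apply inverse-square spreading to bring every level to the receiver, then sum 10^(L/10).
cooling tower: 82 − 20·log₁₀(17.2/2.0) = 82 − 18.69 = 63.31 dB(A).
server rack: 67 − 20·log₁₀(5.9/2.0) = 67 − 9.40 = 57.60 dB(A).
Σ 10^(L/10) = 2.719e+06 → L_total = 10·log₁₀(2.719e+06) = 64.34 dB(A).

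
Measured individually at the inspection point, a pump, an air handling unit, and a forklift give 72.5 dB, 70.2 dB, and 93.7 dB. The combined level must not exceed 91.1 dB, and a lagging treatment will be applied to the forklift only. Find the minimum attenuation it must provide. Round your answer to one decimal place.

2.7 dB

Fixed contribution from the other sources: Σ 10^(L/10) = 10^(72.5/10) + 10^(70.2/10) = 2.825e+07 (74.51 dB).
The limit corresponds to 10^(91.1/10) = 1.288e+09; subtracting the fixed part leaves 1.260e+09 for the forklift, i.e. 91.00 dB.
Required insertion loss = 93.7 − 91.00 = 2.70 dB.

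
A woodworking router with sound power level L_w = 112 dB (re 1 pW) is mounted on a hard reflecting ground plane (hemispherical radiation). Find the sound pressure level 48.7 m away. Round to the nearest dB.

70 dB

L_p = L_w − 10·log₁₀(2π·r²) with r = 48.7 m.
2π·r² = 1.49e+04 m², 10·log₁₀ of that is 41.732 dB.
L_p = 112 − 41.732 = 70.27 dB.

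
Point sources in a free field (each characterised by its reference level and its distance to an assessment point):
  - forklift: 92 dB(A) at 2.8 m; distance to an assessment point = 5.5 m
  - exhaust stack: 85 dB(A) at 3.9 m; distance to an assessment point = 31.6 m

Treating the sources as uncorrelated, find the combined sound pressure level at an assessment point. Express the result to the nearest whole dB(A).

86 dB(A)

Propagate each source to the receiver with L = L_ref − 20·log₁₀(r/r_ref), then add intensities.
forklift: 92 − 20·log₁₀(5.5/2.8) = 92 − 5.86 = 86.14 dB(A).
exhaust stack: 85 − 20·log₁₀(31.6/3.9) = 85 − 18.17 = 66.83 dB(A).
Σ 10^(L/10) = 4.156e+08 → L_total = 10·log₁₀(4.156e+08) = 86.19 dB(A).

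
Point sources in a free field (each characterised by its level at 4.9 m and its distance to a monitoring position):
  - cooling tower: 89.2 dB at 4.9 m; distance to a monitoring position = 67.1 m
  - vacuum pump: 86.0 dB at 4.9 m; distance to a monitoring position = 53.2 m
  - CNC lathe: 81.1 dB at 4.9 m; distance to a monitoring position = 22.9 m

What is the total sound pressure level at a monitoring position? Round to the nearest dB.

Propagate each source to the receiver with L = L_ref − 20·log₁₀(r/r_ref), then add intensities.
cooling tower: 89.2 − 20·log₁₀(67.1/4.9) = 89.2 − 22.73 = 66.47 dB.
vacuum pump: 86.0 − 20·log₁₀(53.2/4.9) = 86.0 − 20.71 = 65.29 dB.
CNC lathe: 81.1 − 20·log₁₀(22.9/4.9) = 81.1 − 13.39 = 67.71 dB.
Σ 10^(L/10) = 1.371e+07 → L_total = 10·log₁₀(1.371e+07) = 71.37 dB.

71 dB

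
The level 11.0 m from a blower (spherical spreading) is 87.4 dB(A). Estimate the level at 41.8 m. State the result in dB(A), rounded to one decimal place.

75.8 dB(A)

Point-source attenuation: ΔL = 20·log₁₀(r₂/r₁) = 20·log₁₀(41.8/11.0) = 11.596 dB.
L₂ = 87.4 − 20·log₁₀(41.8/11.0) = 87.4 − 11.596 = 75.80 dB(A).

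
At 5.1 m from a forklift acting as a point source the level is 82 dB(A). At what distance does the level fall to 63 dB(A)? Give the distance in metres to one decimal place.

The 19.0 dB drop corresponds to a distance ratio of 10^(19.0/20) for a point source.
r₂ = 5.1·10^((82−63)/20) = 5.1·10^(19.0/20) = 45.45 m.

45.5 m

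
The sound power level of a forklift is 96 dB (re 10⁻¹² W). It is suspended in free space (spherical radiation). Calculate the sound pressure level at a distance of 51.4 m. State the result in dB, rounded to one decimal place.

Free-field spherical radiation: L_p = L_w − 10·log₁₀(4π·r²), r = 51.4 m.
4π·r² = 3.32e+04 m², 10·log₁₀ of that is 45.211 dB.
L_p = 96 − 45.211 = 50.79 dB.

50.8 dB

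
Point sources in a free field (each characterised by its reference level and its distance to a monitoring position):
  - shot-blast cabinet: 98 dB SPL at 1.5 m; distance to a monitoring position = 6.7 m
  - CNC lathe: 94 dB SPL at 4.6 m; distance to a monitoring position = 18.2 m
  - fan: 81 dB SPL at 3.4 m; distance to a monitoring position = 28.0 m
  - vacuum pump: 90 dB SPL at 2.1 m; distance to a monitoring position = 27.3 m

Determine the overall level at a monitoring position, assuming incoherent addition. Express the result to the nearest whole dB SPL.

87 dB SPL

Apply inverse-square spreading to bring every level to the receiver, then sum 10^(L/10).
shot-blast cabinet: 98 − 20·log₁₀(6.7/1.5) = 98 − 13.00 = 85.00 dB SPL.
CNC lathe: 94 − 20·log₁₀(18.2/4.6) = 94 − 11.95 = 82.05 dB SPL.
fan: 81 − 20·log₁₀(28.0/3.4) = 81 − 18.31 = 62.69 dB SPL.
vacuum pump: 90 − 20·log₁₀(27.3/2.1) = 90 − 22.28 = 67.72 dB SPL.
Σ 10^(L/10) = 4.845e+08 → L_total = 10·log₁₀(4.845e+08) = 86.85 dB SPL.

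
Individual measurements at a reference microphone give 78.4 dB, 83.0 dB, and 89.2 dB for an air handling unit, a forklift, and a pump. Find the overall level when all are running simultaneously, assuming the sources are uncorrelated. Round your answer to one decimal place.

90.4 dB

Incoherent sources combine by intensity addition: L_total = 10·log₁₀(Σ 10^(L_i/10)).
Σ 10^(L/10) = 10^(78.4/10) + 10^(83.0/10) + 10^(89.2/10) = 1.100e+09.
L_total = 10·log₁₀(1.100e+09) = 90.42 dB.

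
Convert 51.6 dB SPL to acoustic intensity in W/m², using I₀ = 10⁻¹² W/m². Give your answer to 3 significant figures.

I = I₀·10^(L/10) = 10⁻¹² × 10^(51.6/10) = 10^(-6.840).

1.45e-07 W/m²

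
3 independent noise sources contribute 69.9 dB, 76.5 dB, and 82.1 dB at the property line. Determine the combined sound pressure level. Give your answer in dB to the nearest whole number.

83 dB

For uncorrelated sources the intensities add, so convert each level to linear form, sum, and take 10·log₁₀ of the total.
Σ 10^(L/10) = 10^(69.9/10) + 10^(76.5/10) + 10^(82.1/10) = 2.166e+08.
L_total = 10·log₁₀(2.166e+08) = 83.36 dB.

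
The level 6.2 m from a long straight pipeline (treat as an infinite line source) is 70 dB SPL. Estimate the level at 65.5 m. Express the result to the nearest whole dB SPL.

60 dB SPL

Cylindrical spreading from a line source gives a 10·log₁₀(r₂/r₁) drop.
L₂ = 70 − 10·log₁₀(65.5/6.2) = 70 − 10.238 = 59.76 dB SPL.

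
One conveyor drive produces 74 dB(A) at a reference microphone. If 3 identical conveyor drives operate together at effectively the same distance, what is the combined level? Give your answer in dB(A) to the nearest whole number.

N identical incoherent sources raise the level by 10·log₁₀ N.
L_total = 74 + 10·log₁₀(3) = 74 + 4.771 = 78.77 dB(A).

79 dB(A)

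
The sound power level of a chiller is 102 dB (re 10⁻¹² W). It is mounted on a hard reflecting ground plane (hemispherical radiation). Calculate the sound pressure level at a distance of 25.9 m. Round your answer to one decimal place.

65.8 dB

Free-field hemispherical radiation: L_p = L_w − 10·log₁₀(2π·r²), r = 25.9 m.
2π·r² = 4215 m², 10·log₁₀ of that is 36.248 dB.
L_p = 102 − 36.248 = 65.75 dB.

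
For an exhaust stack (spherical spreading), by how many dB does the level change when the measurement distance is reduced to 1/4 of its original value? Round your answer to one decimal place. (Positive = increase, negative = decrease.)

+12.0 dB

With spherical spreading the level changes by −20·log₁₀(r₂/r₁).
ΔL = −20·log₁₀(0.25) = +12.04 dB.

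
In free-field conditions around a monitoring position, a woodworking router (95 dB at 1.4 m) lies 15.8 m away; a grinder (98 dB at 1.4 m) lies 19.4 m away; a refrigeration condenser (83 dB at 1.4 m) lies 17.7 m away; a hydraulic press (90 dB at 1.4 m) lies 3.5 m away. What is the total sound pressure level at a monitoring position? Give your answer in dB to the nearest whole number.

83 dB

Propagate each source to the receiver with L = L_ref − 20·log₁₀(r/r_ref), then add intensities.
woodworking router: 95 − 20·log₁₀(15.8/1.4) = 95 − 21.05 = 73.95 dB.
grinder: 98 − 20·log₁₀(19.4/1.4) = 98 − 22.83 = 75.17 dB.
refrigeration condenser: 83 − 20·log₁₀(17.7/1.4) = 83 − 22.04 = 60.96 dB.
hydraulic press: 90 − 20·log₁₀(3.5/1.4) = 90 − 7.96 = 82.04 dB.
Σ 10^(L/10) = 2.189e+08 → L_total = 10·log₁₀(2.189e+08) = 83.40 dB.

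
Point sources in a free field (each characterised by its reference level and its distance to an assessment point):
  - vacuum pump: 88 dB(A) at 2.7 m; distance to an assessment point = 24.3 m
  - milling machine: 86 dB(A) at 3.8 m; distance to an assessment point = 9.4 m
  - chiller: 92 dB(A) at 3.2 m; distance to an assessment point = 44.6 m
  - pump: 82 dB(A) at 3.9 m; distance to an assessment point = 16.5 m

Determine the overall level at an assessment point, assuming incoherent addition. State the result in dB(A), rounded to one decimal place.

79.5 dB(A)

Propagate each source to the receiver with L = L_ref − 20·log₁₀(r/r_ref), then add intensities.
vacuum pump: 88 − 20·log₁₀(24.3/2.7) = 88 − 19.08 = 68.92 dB(A).
milling machine: 86 − 20·log₁₀(9.4/3.8) = 86 − 7.87 = 78.13 dB(A).
chiller: 92 − 20·log₁₀(44.6/3.2) = 92 − 22.88 = 69.12 dB(A).
pump: 82 − 20·log₁₀(16.5/3.9) = 82 − 12.53 = 69.47 dB(A).
Σ 10^(L/10) = 8.986e+07 → L_total = 10·log₁₀(8.986e+07) = 79.54 dB(A).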